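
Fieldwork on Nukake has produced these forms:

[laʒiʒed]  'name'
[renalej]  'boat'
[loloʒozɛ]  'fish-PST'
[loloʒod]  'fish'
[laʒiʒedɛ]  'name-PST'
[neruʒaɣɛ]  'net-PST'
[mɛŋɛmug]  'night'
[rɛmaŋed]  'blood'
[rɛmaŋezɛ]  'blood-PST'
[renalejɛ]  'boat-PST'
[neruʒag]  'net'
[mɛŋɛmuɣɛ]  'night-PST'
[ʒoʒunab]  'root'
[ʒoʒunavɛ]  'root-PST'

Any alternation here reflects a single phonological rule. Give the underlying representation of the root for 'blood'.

The stem for 'blood' ends in [d] in [rɛmaŋed] but [z] in [rɛmaŋezɛ].
The stem 'name' ([laʒiʒed], [laʒiʒedɛ]) shows [d] unchanged in both environments, so [d] cannot be basic with [z] derived before the PST suffix.
The alternation reflects word-final hardening: voiced fricatives become stops word-finally. /z/ is underlying.
The underlying form of 'blood' is therefore /rɛmaŋez/.

/rɛmaŋez/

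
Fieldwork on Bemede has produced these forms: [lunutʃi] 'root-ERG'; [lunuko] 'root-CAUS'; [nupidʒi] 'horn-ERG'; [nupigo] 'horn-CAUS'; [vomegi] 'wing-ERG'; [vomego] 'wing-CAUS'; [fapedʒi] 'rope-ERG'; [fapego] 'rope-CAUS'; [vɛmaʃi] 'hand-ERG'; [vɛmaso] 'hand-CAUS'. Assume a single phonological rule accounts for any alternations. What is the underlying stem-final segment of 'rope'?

/dʒ/

'rope' shows [dʒ] ~ [g] at the end of the stem ([fapedʒi] vs [fapego]).
Compare 'wing', with invariant [g] in [vomegi] and [vomego]: an analysis with underlying /g/ and a rule producing [dʒ] before the ERG suffix would wrongly predict alternation here too.
Therefore /dʒ/ is basic and [g] is derived by depalatalization (palato-alveolar /tʃ/, /dʒ/ and /ʃ/ become [k], [g] and [s] when no front vowel follows).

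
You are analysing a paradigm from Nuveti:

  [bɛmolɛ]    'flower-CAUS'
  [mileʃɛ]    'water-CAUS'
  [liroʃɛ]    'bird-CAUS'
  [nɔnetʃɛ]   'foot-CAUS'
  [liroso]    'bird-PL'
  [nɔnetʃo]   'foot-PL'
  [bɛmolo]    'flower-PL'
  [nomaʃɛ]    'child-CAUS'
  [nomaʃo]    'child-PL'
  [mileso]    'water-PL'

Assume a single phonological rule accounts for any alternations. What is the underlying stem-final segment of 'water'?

The root 'water' surfaces as [mileso] and [mileʃɛ], with a stem-final [s] ~ [ʃ] alternation.
The stem 'child' ([nomaʃo], [nomaʃɛ]) shows [ʃ] unchanged in both environments, so [ʃ] cannot be basic with [s] derived before the PL suffix.
The underlying segment must be /s/; /s/ becomes palato-alveolar [ʃ] before a front vowel, yielding [ʃ] there.

/s/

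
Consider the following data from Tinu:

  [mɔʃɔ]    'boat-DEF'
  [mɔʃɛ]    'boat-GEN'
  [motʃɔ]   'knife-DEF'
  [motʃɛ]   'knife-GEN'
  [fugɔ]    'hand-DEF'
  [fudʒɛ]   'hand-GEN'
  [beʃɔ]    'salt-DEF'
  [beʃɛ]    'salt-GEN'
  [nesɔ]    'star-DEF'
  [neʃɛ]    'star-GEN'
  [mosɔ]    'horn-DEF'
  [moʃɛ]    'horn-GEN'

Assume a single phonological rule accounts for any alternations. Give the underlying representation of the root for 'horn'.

The root 'horn' surfaces as [mosɔ] and [moʃɛ], with a stem-final [s] ~ [ʃ] alternation.
Compare 'boat', with invariant [ʃ] in [mɔʃɔ] and [mɔʃɛ]: an analysis with underlying /ʃ/ and a rule producing [s] before the DEF suffix would wrongly predict alternation here too.
The underlying segment must be /s/; /g/ and /s/ become palato-alveolar [dʒ] and [ʃ] before a front vowel, yielding [ʃ] there.

/mos/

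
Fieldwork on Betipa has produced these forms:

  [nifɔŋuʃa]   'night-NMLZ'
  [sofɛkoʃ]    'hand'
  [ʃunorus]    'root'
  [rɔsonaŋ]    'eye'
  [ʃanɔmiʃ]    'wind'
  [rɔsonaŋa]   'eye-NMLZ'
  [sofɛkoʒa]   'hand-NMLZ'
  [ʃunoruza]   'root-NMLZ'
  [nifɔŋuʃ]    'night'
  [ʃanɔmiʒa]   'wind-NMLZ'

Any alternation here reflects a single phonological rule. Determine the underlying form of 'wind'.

The root 'wind' surfaces as [ʃanɔmiʒa] and [ʃanɔmiʃ], with a stem-final [ʒ] ~ [ʃ] alternation.
But 'night' keeps [ʃ] in both environments ([nifɔŋuʃa], [nifɔŋuʃ]), so there is no rule changing /ʃ/ to [ʒ] before the NMLZ suffix.
The underlying segment must be /ʒ/; voiced obstruents become voiceless word-finally, yielding [ʃ] there.

/ʃanɔmiʒ/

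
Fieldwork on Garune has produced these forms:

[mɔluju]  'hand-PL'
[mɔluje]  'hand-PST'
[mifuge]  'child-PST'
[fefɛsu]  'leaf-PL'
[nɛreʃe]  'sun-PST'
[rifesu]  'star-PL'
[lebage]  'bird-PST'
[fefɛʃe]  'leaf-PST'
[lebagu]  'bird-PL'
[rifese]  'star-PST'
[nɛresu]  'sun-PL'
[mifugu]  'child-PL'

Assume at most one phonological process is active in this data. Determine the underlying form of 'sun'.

/nɛreʃ/

The stem for 'sun' ends in [ʃ] in [nɛreʃe] but [s] in [nɛresu].
But 'star' keeps [s] in both environments ([rifese], [rifesu]), so there is no rule changing /s/ to [ʃ] before the PST suffix.
So /ʃ/ is underlying, and a rule of depalatalization — palato-alveolar /ʃ/ becomes [s] when no front vowel follows — gives [s].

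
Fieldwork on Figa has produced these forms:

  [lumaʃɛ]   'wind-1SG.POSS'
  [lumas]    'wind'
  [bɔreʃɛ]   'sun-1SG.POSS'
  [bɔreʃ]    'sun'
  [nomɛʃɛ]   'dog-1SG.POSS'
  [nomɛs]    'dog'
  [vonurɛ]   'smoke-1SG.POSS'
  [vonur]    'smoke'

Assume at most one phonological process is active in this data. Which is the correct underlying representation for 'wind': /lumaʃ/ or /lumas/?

The root 'wind' surfaces as [lumaʃɛ] and [lumas], with a stem-final [ʃ] ~ [s] alternation.
The stem 'sun' ([bɔreʃɛ], [bɔreʃ]) shows [ʃ] unchanged in both environments, so [ʃ] cannot be basic with [s] derived in isolation.
Therefore /s/ is basic and [ʃ] is derived by palatalization before a front vowel (/s/ becomes palato-alveolar [ʃ] before a front vowel).

/lumas/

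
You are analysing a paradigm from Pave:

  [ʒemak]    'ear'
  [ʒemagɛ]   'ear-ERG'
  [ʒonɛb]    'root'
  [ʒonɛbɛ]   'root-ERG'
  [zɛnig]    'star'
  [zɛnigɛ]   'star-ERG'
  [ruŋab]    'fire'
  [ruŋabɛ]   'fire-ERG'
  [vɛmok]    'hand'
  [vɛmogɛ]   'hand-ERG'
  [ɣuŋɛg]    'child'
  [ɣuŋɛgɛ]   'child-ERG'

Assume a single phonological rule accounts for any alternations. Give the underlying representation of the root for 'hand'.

'hand' shows [k] ~ [g] at the end of the stem ([vɛmok] vs [vɛmogɛ]).
The stem 'star' ([zɛnig], [zɛnigɛ]) shows [g] unchanged in both environments, so [g] cannot be basic with [k] derived in isolation.
So /k/ is underlying, and a rule of intervocalic voicing — voiceless stops become voiced between vowels — gives [g].
Hence 'hand' is /vɛmok/ underlyingly.

/vɛmok/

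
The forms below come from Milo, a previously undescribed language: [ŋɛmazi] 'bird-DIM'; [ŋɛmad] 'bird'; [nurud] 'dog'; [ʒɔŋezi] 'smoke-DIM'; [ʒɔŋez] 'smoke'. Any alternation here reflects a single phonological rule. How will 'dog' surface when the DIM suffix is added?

[nuruzi]

The stem for 'bird' ends in [z] in [ŋɛmazi] but [d] in [ŋɛmad].
The stem 'smoke' ([ʒɔŋezi], [ʒɔŋez]) shows [z] unchanged in both environments, so [z] cannot be basic with [d] derived in isolation.
Therefore /d/ is basic and [z] is derived by intervocalic spirantization (voiced stops become fricatives between vowels).
The one attested form of 'dog', [nurud], shows underlying /nurud/. Applying the same rule between vowels gives [nuruzi].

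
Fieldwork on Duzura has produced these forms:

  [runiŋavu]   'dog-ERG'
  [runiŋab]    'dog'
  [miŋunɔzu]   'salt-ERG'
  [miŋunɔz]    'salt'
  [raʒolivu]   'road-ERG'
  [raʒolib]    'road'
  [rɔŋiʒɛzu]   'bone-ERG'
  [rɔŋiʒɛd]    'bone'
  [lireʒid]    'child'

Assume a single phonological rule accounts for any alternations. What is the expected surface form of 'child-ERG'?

'bone' shows [z] ~ [d] at the end of the stem ([rɔŋiʒɛzu] vs [rɔŋiʒɛd]).
But 'salt' keeps [z] in both environments ([miŋunɔzu], [miŋunɔz]), so there is no rule changing /z/ to [d] in isolation.
So /d/ is underlying, and a rule of intervocalic spirantization — voiced stops become fricatives between vowels — gives [z].
The one attested form of 'child', [lireʒid], shows underlying /lireʒid/. Applying the same rule between vowels gives [lireʒizu].

[lireʒizu]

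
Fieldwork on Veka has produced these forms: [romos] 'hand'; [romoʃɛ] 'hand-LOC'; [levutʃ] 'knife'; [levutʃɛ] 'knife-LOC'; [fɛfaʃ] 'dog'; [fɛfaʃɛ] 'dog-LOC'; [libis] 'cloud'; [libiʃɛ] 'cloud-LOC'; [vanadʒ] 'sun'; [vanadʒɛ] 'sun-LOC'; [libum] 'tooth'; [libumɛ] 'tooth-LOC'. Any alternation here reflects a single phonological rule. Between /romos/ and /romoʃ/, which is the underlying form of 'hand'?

The root 'hand' surfaces as [romos] and [romoʃɛ], with a stem-final [s] ~ [ʃ] alternation.
Compare 'dog', with invariant [ʃ] in [fɛfaʃ] and [fɛfaʃɛ]: an analysis with underlying /ʃ/ and a rule producing [s] in isolation would wrongly predict alternation here too.
The alternation reflects palatalization before a front vowel: /s/ becomes palato-alveolar [ʃ] before a front vowel. /s/ is underlying.

/romos/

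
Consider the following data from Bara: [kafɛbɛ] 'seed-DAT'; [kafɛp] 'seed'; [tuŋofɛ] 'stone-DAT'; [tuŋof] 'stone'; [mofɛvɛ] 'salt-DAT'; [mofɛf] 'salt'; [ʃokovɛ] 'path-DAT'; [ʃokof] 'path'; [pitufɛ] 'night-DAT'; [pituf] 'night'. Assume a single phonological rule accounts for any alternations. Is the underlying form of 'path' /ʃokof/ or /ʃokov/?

The stem for 'path' ends in [v] in [ʃokovɛ] but [f] in [ʃokof].
If /f/ were underlying and a rule turned it into [v] before the DAT suffix, 'night' would also alternate; but it has [f] in both [pitufɛ] and [pituf].
So /v/ is underlying, and a rule of word-final obstruent devoicing — voiced obstruents become voiceless word-finally — gives [f].

/ʃokov/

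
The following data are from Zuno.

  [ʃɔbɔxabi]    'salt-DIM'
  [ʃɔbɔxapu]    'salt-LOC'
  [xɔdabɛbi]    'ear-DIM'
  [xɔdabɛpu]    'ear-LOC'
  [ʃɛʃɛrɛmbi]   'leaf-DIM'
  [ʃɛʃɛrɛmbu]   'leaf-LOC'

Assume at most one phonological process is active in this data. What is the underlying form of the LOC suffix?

The LOC suffix surfaces as [-bu] and [-pu], depending on the final segment of the stem.
By contrast the DIM suffix keeps its initial [b] throughout — that segment must be underlying.
So the underlying form is /-pu/, and voiceless stops become voiced after a nasal.

/-pu/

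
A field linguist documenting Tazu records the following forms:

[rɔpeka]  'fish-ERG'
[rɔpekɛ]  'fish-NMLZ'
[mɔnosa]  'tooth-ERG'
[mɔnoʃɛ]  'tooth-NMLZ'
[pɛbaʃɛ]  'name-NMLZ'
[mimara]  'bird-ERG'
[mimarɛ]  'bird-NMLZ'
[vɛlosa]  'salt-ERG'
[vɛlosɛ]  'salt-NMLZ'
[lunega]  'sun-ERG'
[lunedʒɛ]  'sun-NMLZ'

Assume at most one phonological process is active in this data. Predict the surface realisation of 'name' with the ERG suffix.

'tooth' shows [s] ~ [ʃ] at the end of the stem ([mɔnosa] vs [mɔnoʃɛ]).
If /s/ were underlying and a rule turned it into [ʃ] before the NMLZ suffix, 'salt' would also alternate; but it has [s] in both [vɛlosa] and [vɛlosɛ].
Therefore /ʃ/ is basic and [s] is derived by depalatalization (palato-alveolar /dʒ/ and /ʃ/ become [g] and [s] when no front vowel follows).
From [pɛbaʃɛ] the stem 'name' is /pɛbaʃ/; when no front vowel follows this yields [pɛbasa].

[pɛbasa]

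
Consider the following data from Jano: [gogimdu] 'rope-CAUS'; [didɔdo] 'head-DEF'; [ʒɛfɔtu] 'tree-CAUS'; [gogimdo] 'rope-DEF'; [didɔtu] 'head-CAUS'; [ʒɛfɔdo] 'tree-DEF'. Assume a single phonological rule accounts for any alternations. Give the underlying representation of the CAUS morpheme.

The CAUS morpheme has two allomorphs, [-du] and [-tu].
By contrast the DEF suffix keeps its initial [d] throughout — that segment must be underlying.
The CAUS suffix is therefore /-tu/ underlyingly, with post-nasal voicing: voiceless stops become voiced after a nasal.

/-tu/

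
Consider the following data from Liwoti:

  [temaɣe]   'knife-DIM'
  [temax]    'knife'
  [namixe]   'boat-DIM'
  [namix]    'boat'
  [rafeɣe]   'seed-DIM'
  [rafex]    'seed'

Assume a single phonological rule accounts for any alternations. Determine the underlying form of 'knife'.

/temaɣ/

'knife' shows [ɣ] ~ [x] at the end of the stem ([temaɣe] vs [temax]).
The stem 'boat' ([namixe], [namix]) shows [x] unchanged in both environments, so [x] cannot be basic with [ɣ] derived before the DIM suffix.
So /ɣ/ is underlying, and a rule of word-final obstruent devoicing — voiced obstruents become voiceless word-finally — gives [x].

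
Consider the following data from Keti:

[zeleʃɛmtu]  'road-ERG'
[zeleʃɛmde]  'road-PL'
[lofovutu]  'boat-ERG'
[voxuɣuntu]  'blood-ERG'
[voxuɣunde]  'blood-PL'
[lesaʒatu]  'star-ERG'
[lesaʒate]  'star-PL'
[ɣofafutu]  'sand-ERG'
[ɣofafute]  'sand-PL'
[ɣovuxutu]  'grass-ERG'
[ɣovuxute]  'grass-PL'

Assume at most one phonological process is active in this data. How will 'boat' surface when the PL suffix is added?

[lofovute]

The PL morpheme has two allomorphs, [-de] and [-te].
The ERG suffix, which begins with [t], is invariant after every stem; so [t] is not altered by any rule here.
The PL suffix is therefore /-de/ underlyingly, with post-vocalic devoicing: voiced stops become voiceless after a vowel.
After 'boat', which ends in a vowel, the suffix surfaces as [-te], giving [lofovute].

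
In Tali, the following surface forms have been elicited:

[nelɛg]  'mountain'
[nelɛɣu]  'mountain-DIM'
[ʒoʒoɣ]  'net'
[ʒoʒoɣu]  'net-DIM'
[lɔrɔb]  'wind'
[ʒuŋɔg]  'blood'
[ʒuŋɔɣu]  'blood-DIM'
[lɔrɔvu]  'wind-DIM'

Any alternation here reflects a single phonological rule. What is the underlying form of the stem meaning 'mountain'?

/nelɛg/

In [nelɛɣu] and [nelɛg] the final segment of 'mountain' alternates: [ɣ] ~ [g].
But 'net' keeps [ɣ] in both environments ([ʒoʒoɣu], [ʒoʒoɣ]), so there is no rule changing /ɣ/ to [g] in isolation.
So /g/ is underlying, and a rule of intervocalic spirantization — voiced stops become fricatives between vowels — gives [ɣ].
So 'mountain' = /nelɛg/.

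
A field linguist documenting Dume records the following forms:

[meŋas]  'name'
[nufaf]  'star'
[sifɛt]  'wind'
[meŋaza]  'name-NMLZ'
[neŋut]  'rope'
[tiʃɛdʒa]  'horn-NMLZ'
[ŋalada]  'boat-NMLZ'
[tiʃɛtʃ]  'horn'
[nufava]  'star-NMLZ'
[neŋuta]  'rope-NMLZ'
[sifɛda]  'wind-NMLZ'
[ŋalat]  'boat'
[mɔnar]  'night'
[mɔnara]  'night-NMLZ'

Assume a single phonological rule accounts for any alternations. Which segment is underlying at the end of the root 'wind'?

'wind' shows [d] ~ [t] at the end of the stem ([sifɛda] vs [sifɛt]).
The stem 'rope' ([neŋuta], [neŋut]) shows [t] unchanged in both environments, so [t] cannot be basic with [d] derived before the NMLZ suffix.
The alternation reflects word-final obstruent devoicing: voiced obstruents become voiceless word-finally. /d/ is underlying.

/d/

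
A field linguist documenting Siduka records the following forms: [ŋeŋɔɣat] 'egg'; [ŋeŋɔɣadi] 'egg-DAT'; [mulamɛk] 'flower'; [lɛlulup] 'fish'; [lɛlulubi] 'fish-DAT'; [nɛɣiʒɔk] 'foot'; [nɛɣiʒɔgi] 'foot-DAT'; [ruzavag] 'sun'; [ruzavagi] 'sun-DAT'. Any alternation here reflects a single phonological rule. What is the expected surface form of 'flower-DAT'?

In [nɛɣiʒɔk] and [nɛɣiʒɔgi] the final segment of 'foot' alternates: [k] ~ [g].
The stem 'sun' ([ruzavag], [ruzavagi]) shows [g] unchanged in both environments, so [g] cannot be basic with [k] derived in isolation.
Therefore /k/ is basic and [g] is derived by intervocalic voicing (voiceless stops become voiced between vowels).
The one attested form of 'flower', [mulamɛk], shows underlying /mulamɛk/. Applying the same rule between vowels gives [mulamɛgi].

[mulamɛgi]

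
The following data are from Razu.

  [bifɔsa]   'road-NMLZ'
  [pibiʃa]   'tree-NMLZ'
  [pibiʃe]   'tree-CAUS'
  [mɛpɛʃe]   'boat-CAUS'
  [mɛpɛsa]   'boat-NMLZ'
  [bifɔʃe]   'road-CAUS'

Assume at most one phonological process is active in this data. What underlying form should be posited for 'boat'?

/mɛpɛs/

In [mɛpɛʃe] and [mɛpɛsa] the final segment of 'boat' alternates: [ʃ] ~ [s].
Compare 'tree', with invariant [ʃ] in [pibiʃe] and [pibiʃa]: an analysis with underlying /ʃ/ and a rule producing [s] before the NMLZ suffix would wrongly predict alternation here too.
Therefore /s/ is basic and [ʃ] is derived by palatalization before a front vowel (/s/ becomes palato-alveolar [ʃ] before a front vowel).
So 'boat' = /mɛpɛs/.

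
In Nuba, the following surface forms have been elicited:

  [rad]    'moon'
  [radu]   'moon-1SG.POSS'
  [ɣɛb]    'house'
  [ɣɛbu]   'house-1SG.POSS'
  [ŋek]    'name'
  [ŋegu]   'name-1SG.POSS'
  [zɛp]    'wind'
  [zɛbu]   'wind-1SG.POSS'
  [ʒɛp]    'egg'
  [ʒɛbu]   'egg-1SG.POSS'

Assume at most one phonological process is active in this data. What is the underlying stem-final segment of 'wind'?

The stem for 'wind' ends in [p] in [zɛp] but [b] in [zɛbu].
If /b/ were underlying and a rule turned it into [p] in isolation, 'house' would also alternate; but it has [b] in both [ɣɛb] and [ɣɛbu].
The alternation reflects intervocalic voicing: voiceless stops become voiced between vowels. /p/ is underlying.

/p/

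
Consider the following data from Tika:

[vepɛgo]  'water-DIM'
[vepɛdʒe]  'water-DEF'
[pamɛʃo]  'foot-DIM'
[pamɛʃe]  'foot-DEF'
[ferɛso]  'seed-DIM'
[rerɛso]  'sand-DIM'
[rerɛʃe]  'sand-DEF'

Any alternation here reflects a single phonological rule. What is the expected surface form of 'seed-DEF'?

[ferɛʃe]

In [rerɛso] and [rerɛʃe] the final segment of 'sand' alternates: [s] ~ [ʃ].
The stem 'foot' ([pamɛʃo], [pamɛʃe]) shows [ʃ] unchanged in both environments, so [ʃ] cannot be basic with [s] derived before the DIM suffix.
Therefore /s/ is basic and [ʃ] is derived by palatalization before a front vowel (/g/ and /s/ become palato-alveolar [dʒ] and [ʃ] before a front vowel).
The one attested form of 'seed', [ferɛso], shows underlying /ferɛs/. Applying the same rule before a front vowel gives [ferɛʃe].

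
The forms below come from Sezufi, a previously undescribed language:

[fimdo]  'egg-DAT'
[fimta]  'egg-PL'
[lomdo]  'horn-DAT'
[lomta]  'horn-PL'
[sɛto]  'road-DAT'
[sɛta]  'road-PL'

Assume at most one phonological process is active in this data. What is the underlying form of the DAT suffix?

/-do/

The DAT morpheme has two allomorphs, [-do] and [-to].
By contrast the PL suffix keeps its initial [t] throughout — that segment must be underlying.
The DAT suffix is therefore /-do/ underlyingly, with post-vocalic devoicing: voiced stops become voiceless after a vowel.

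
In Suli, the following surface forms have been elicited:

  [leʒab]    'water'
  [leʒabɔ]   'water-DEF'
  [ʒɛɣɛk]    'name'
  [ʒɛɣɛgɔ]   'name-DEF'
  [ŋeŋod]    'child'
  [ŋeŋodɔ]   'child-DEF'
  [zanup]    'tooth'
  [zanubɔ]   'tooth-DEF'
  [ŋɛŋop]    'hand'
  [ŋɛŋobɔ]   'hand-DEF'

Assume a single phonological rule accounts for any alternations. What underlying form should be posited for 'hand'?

/ŋɛŋop/

In [ŋɛŋop] and [ŋɛŋobɔ] the final segment of 'hand' alternates: [p] ~ [b].
Compare 'water', with invariant [b] in [leʒab] and [leʒabɔ]: an analysis with underlying /b/ and a rule producing [p] in isolation would wrongly predict alternation here too.
Therefore /p/ is basic and [b] is derived by intervocalic voicing (voiceless stops become voiced between vowels).
The underlying form of 'hand' is therefore /ŋɛŋop/.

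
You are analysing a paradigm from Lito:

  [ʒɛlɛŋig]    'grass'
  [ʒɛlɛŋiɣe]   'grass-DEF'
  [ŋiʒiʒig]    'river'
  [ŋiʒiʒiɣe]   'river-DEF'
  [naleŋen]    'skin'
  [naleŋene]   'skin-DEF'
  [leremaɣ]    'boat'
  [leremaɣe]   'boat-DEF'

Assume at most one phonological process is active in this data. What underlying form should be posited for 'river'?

/ŋiʒiʒig/

'river' shows [g] ~ [ɣ] at the end of the stem ([ŋiʒiʒig] vs [ŋiʒiʒiɣe]).
The stem 'boat' ([leremaɣ], [leremaɣe]) shows [ɣ] unchanged in both environments, so [ɣ] cannot be basic with [g] derived in isolation.
So /g/ is underlying, and a rule of intervocalic spirantization — voiced stops become fricatives between vowels — gives [ɣ].
Hence 'river' is /ŋiʒiʒig/ underlyingly.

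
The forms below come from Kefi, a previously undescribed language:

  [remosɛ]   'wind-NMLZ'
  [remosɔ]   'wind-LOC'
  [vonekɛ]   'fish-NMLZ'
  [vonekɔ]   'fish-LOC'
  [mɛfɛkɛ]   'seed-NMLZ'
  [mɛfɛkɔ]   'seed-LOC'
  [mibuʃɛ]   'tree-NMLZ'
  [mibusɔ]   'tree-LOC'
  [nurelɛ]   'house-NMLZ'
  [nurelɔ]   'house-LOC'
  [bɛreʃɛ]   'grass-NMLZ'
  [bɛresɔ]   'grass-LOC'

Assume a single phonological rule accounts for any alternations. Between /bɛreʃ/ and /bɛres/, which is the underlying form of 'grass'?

In [bɛreʃɛ] and [bɛresɔ] the final segment of 'grass' alternates: [ʃ] ~ [s].
If /s/ were underlying and a rule turned it into [ʃ] before the NMLZ suffix, 'wind' would also alternate; but it has [s] in both [remosɛ] and [remosɔ].
So /ʃ/ is underlying, and a rule of depalatalization — palato-alveolar /ʃ/ becomes [s] when no front vowel follows — gives [s].

/bɛreʃ/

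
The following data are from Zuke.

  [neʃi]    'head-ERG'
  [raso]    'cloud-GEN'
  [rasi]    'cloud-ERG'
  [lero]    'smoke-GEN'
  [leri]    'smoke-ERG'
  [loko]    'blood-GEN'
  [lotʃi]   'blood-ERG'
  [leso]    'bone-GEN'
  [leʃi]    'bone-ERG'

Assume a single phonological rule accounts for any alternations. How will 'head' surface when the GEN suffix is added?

The root 'bone' surfaces as [leso] and [leʃi], with a stem-final [s] ~ [ʃ] alternation.
If /s/ were underlying and a rule turned it into [ʃ] before the ERG suffix, 'cloud' would also alternate; but it has [s] in both [raso] and [rasi].
The alternation reflects depalatalization: palato-alveolar /tʃ/ and /ʃ/ become [k] and [s] when no front vowel follows. /ʃ/ is underlying.
The one attested form of 'head', [neʃi], shows underlying /neʃ/. Applying the same rule when no front vowel follows gives [neso].

[neso]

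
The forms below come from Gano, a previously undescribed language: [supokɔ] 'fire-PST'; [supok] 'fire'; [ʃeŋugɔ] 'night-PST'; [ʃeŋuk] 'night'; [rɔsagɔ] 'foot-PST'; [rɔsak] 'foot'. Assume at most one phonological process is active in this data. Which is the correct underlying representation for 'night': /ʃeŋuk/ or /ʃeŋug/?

In [ʃeŋugɔ] and [ʃeŋuk] the final segment of 'night' alternates: [g] ~ [k].
The stem 'fire' ([supokɔ], [supok]) shows [k] unchanged in both environments, so [k] cannot be basic with [g] derived before the PST suffix.
The alternation reflects word-final obstruent devoicing: voiced obstruents become voiceless word-finally. /g/ is underlying.

/ʃeŋug/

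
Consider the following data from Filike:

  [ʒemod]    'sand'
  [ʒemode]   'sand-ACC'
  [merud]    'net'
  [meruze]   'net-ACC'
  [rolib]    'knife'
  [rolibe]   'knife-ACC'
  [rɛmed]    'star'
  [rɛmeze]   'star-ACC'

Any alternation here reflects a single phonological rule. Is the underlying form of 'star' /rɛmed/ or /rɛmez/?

/rɛmez/

In [rɛmed] and [rɛmeze] the final segment of 'star' alternates: [d] ~ [z].
If /d/ were underlying and a rule turned it into [z] before the ACC suffix, 'sand' would also alternate; but it has [d] in both [ʒemod] and [ʒemode].
The underlying segment must be /z/; voiced fricatives become stops word-finally, yielding [d] there.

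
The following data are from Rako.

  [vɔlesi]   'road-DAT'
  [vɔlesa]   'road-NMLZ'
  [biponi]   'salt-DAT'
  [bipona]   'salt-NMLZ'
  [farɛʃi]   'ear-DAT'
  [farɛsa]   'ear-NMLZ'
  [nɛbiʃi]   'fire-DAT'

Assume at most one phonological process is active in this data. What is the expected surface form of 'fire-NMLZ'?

In [farɛʃi] and [farɛsa] the final segment of 'ear' alternates: [ʃ] ~ [s].
Compare 'road', with invariant [s] in [vɔlesi] and [vɔlesa]: an analysis with underlying /s/ and a rule producing [ʃ] before the DAT suffix would wrongly predict alternation here too.
So /ʃ/ is underlying, and a rule of depalatalization — palato-alveolar /ʃ/ becomes [s] when no front vowel follows — gives [s].
From [nɛbiʃi] the stem 'fire' is /nɛbiʃ/; when no front vowel follows this yields [nɛbisa].

[nɛbisa]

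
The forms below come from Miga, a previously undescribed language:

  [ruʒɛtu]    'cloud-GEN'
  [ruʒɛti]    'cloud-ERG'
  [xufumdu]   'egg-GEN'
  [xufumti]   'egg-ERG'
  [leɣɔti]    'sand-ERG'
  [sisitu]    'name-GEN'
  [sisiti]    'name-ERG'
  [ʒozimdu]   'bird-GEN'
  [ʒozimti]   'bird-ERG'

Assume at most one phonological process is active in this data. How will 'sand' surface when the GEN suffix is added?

The GEN morpheme has two allomorphs, [-du] and [-tu].
The ERG suffix, which begins with [t], is invariant after every stem; so [t] is not altered by any rule here.
The GEN suffix is therefore /-du/ underlyingly, with post-vocalic devoicing: voiced stops become voiceless after a vowel.
After 'sand', which ends in a vowel, the suffix surfaces as [-tu], giving [leɣɔtu].

[leɣɔtu]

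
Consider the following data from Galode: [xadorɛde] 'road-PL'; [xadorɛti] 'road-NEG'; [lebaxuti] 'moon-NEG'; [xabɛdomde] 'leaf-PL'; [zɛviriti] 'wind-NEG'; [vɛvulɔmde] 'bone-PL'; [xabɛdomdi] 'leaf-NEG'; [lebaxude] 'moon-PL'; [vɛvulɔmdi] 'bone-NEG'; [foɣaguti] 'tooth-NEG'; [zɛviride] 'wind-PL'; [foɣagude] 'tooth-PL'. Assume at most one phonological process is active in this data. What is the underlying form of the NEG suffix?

The NEG suffix surfaces as [-di] and [-ti], depending on the final segment of the stem.
By contrast the PL suffix keeps its initial [d] throughout — that segment must be underlying.
The NEG suffix is therefore /-ti/ underlyingly, with post-nasal voicing: voiceless stops become voiced after a nasal.

/-ti/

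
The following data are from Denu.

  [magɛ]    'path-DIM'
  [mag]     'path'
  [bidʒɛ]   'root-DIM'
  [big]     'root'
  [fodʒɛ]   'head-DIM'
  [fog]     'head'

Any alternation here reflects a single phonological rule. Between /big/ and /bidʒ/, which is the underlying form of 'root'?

The root 'root' surfaces as [bidʒɛ] and [big], with a stem-final [dʒ] ~ [g] alternation.
Compare 'path', with invariant [g] in [magɛ] and [mag]: an analysis with underlying /g/ and a rule producing [dʒ] before the DIM suffix would wrongly predict alternation here too.
The alternation reflects depalatalization: palato-alveolar /dʒ/ becomes [g] when no front vowel follows. /dʒ/ is underlying.

/bidʒ/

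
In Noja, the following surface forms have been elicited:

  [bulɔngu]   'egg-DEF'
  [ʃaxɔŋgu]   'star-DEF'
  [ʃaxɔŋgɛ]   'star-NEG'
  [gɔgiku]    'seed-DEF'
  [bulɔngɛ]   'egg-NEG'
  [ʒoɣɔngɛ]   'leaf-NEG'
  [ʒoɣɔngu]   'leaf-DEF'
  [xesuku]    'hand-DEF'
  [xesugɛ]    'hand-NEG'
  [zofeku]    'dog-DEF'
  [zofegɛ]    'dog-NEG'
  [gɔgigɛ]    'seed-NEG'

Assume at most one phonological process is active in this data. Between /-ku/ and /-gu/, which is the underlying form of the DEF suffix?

/-ku/

The DEF morpheme has two allomorphs, [-gu] and [-ku].
By contrast the NEG suffix keeps its initial [g] throughout — that segment must be underlying.
So the underlying form is /-ku/, and voiceless stops become voiced after a nasal.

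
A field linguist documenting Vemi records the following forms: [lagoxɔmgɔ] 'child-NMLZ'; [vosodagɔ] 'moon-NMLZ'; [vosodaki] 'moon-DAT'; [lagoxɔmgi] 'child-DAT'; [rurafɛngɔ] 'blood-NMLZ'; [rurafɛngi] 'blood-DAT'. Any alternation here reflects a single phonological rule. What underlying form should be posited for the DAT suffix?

The DAT suffix surfaces as [-gi] and [-ki], depending on the final segment of the stem.
The NMLZ suffix, which begins with [g], is invariant after every stem; so [g] is not altered by any rule here.
So the underlying form is /-ki/, and voiceless stops become voiced after a nasal.

/-ki/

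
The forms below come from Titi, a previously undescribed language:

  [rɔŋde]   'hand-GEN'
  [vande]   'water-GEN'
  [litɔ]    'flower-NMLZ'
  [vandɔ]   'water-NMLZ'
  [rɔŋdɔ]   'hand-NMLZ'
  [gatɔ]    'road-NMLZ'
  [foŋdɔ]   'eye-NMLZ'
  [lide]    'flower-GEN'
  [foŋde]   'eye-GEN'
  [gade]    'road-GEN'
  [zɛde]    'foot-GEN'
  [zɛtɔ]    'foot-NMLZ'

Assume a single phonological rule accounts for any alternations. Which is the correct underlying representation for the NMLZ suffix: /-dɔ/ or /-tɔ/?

The NMLZ suffix surfaces as [-dɔ] and [-tɔ], depending on the final segment of the stem.
By contrast the GEN suffix keeps its initial [d] throughout — that segment must be underlying.
So the underlying form is /-tɔ/, and voiceless stops become voiced after a nasal.

/-tɔ/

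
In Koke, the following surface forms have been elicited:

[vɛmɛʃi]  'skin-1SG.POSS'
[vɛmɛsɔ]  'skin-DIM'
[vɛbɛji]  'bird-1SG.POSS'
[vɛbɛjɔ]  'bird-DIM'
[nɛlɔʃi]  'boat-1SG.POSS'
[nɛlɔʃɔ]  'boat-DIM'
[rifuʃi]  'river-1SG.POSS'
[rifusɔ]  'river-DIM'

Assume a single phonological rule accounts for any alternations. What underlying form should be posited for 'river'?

/rifus/

The stem for 'river' ends in [ʃ] in [rifuʃi] but [s] in [rifusɔ].
The stem 'boat' ([nɛlɔʃi], [nɛlɔʃɔ]) shows [ʃ] unchanged in both environments, so [ʃ] cannot be basic with [s] derived before the DIM suffix.
So /s/ is underlying, and a rule of palatalization before a front vowel — /s/ becomes palato-alveolar [ʃ] before a front vowel — gives [ʃ].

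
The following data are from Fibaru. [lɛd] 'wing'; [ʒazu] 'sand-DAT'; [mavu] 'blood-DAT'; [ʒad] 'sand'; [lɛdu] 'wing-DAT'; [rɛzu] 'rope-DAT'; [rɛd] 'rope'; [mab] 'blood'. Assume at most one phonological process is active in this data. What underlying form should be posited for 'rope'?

/rɛz/

'rope' shows [d] ~ [z] at the end of the stem ([rɛd] vs [rɛzu]).
The stem 'wing' ([lɛd], [lɛdu]) shows [d] unchanged in both environments, so [d] cannot be basic with [z] derived before the DAT suffix.
Therefore /z/ is basic and [d] is derived by word-final hardening (voiced fricatives become stops word-finally).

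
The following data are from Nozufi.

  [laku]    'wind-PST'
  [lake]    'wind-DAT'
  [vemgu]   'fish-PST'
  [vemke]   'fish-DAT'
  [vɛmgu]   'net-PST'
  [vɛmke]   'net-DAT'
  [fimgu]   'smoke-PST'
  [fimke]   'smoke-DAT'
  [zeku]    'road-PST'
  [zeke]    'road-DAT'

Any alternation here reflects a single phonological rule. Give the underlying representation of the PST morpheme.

/-gu/

The PST suffix surfaces as [-gu] and [-ku], depending on the final segment of the stem.
The DAT suffix, which begins with [k], is invariant after every stem; so [k] is not altered by any rule here.
The PST suffix is therefore /-gu/ underlyingly, with post-vocalic devoicing: voiced stops become voiceless after a vowel.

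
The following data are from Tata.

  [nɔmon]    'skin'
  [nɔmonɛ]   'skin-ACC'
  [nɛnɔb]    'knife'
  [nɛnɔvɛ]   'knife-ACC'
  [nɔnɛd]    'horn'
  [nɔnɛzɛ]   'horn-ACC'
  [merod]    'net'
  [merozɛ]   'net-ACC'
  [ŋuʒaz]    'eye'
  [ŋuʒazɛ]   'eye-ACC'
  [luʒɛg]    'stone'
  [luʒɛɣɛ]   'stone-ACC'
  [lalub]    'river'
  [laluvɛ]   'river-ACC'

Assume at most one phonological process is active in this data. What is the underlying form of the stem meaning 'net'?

'net' shows [d] ~ [z] at the end of the stem ([merod] vs [merozɛ]).
The stem 'eye' ([ŋuʒaz], [ŋuʒazɛ]) shows [z] unchanged in both environments, so [z] cannot be basic with [d] derived in isolation.
The alternation reflects intervocalic spirantization: voiced stops become fricatives between vowels. /d/ is underlying.

/merod/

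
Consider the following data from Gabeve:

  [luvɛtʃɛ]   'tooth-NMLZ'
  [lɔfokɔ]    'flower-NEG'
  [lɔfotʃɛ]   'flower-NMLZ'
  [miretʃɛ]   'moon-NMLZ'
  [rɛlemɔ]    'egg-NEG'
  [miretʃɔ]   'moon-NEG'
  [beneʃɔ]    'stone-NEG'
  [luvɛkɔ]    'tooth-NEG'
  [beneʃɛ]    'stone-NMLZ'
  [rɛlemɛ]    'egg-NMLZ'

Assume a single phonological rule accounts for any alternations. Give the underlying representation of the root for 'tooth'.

/luvɛk/

The root 'tooth' surfaces as [luvɛtʃɛ] and [luvɛkɔ], with a stem-final [tʃ] ~ [k] alternation.
Compare 'moon', with invariant [tʃ] in [miretʃɛ] and [miretʃɔ]: an analysis with underlying /tʃ/ and a rule producing [k] before the NEG suffix would wrongly predict alternation here too.
Therefore /k/ is basic and [tʃ] is derived by palatalization before a front vowel (/k/ becomes palato-alveolar [tʃ] before a front vowel).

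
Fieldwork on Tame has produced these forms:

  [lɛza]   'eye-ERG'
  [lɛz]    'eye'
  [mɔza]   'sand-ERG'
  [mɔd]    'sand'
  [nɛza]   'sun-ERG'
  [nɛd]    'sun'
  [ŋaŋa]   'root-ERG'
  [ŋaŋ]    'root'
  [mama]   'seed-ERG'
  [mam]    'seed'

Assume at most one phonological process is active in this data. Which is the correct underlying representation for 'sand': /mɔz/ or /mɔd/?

/mɔd/

The stem for 'sand' ends in [z] in [mɔza] but [d] in [mɔd].
The stem 'eye' ([lɛza], [lɛz]) shows [z] unchanged in both environments, so [z] cannot be basic with [d] derived in isolation.
Therefore /d/ is basic and [z] is derived by intervocalic spirantization (voiced stops become fricatives between vowels).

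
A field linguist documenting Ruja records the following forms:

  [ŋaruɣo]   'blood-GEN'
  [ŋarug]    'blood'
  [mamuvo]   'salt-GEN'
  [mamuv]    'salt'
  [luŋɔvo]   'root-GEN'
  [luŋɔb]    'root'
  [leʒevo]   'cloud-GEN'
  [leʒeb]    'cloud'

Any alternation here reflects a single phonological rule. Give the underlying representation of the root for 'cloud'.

The stem for 'cloud' ends in [v] in [leʒevo] but [b] in [leʒeb].
But 'salt' keeps [v] in both environments ([mamuvo], [mamuv]), so there is no rule changing /v/ to [b] in isolation.
The underlying segment must be /b/; voiced stops become fricatives between vowels, yielding [v] there.
Hence 'cloud' is /leʒeb/ underlyingly.

/leʒeb/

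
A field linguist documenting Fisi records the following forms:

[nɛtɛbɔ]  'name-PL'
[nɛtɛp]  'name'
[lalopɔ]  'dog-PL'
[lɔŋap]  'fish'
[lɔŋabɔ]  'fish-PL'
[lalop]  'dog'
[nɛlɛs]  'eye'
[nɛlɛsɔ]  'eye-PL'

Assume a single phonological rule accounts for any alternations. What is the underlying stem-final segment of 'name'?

The root 'name' surfaces as [nɛtɛp] and [nɛtɛbɔ], with a stem-final [p] ~ [b] alternation.
If /p/ were underlying and a rule turned it into [b] before the PL suffix, 'dog' would also alternate; but it has [p] in both [lalop] and [lalopɔ].
The alternation reflects word-final obstruent devoicing: voiced obstruents become voiceless word-finally. /b/ is underlying.

/b/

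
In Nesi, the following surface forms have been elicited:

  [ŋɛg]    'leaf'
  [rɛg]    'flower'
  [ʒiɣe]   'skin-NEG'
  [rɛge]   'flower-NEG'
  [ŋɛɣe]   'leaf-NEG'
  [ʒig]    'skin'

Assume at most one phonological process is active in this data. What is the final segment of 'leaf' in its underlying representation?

The stem for 'leaf' ends in [ɣ] in [ŋɛɣe] but [g] in [ŋɛg].
If /g/ were underlying and a rule turned it into [ɣ] before the NEG suffix, 'flower' would also alternate; but it has [g] in both [rɛge] and [rɛg].
So /ɣ/ is underlying, and a rule of word-final hardening — voiced fricatives become stops word-finally — gives [g].

/ɣ/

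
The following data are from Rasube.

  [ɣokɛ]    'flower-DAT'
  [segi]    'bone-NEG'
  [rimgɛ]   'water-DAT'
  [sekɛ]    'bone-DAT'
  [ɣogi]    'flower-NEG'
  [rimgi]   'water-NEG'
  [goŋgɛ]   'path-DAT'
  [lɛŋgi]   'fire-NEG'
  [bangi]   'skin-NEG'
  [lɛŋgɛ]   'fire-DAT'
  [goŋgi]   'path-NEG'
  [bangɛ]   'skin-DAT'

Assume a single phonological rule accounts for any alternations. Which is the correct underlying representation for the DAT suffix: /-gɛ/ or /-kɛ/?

The DAT morpheme has two allomorphs, [-gɛ] and [-kɛ].
The NEG suffix, which begins with [g], is invariant after every stem; so [g] is not altered by any rule here.
The DAT suffix is therefore /-kɛ/ underlyingly, with post-nasal voicing: voiceless stops become voiced after a nasal.

/-kɛ/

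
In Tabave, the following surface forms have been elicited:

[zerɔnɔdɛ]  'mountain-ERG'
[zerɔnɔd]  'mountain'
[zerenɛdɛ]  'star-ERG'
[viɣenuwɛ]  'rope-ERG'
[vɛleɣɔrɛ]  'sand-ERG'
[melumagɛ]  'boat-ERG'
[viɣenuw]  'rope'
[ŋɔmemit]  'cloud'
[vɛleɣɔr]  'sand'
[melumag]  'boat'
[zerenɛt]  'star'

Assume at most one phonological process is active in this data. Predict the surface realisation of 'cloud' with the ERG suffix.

[ŋɔmemidɛ]

The root 'star' surfaces as [zerenɛt] and [zerenɛdɛ], with a stem-final [t] ~ [d] alternation.
Compare 'mountain', with invariant [d] in [zerɔnɔd] and [zerɔnɔdɛ]: an analysis with underlying /d/ and a rule producing [t] in isolation would wrongly predict alternation here too.
So /t/ is underlying, and a rule of intervocalic voicing — voiceless stops become voiced between vowels — gives [d].
From [ŋɔmemit] the stem 'cloud' is /ŋɔmemit/; between vowels this yields [ŋɔmemidɛ].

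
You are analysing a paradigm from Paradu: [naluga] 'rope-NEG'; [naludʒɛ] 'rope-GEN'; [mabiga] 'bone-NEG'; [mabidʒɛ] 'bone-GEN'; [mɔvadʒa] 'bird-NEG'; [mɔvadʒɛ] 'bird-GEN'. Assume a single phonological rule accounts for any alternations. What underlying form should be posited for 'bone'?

The root 'bone' surfaces as [mabiga] and [mabidʒɛ], with a stem-final [g] ~ [dʒ] alternation.
But 'bird' keeps [dʒ] in both environments ([mɔvadʒa], [mɔvadʒɛ]), so there is no rule changing /dʒ/ to [g] before the NEG suffix.
Therefore /g/ is basic and [dʒ] is derived by palatalization before a front vowel (/g/ becomes palato-alveolar [dʒ] before a front vowel).
So 'bone' = /mabig/.

/mabig/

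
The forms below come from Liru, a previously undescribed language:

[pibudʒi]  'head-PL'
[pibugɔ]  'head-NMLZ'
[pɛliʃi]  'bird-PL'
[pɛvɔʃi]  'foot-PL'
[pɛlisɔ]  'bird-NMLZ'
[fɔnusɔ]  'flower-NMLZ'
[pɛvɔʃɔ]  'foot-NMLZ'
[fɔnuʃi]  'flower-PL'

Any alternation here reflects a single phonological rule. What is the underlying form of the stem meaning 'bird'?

In [pɛliʃi] and [pɛlisɔ] the final segment of 'bird' alternates: [ʃ] ~ [s].
Compare 'foot', with invariant [ʃ] in [pɛvɔʃi] and [pɛvɔʃɔ]: an analysis with underlying /ʃ/ and a rule producing [s] before the NMLZ suffix would wrongly predict alternation here too.
So /s/ is underlying, and a rule of palatalization before a front vowel — /g/ and /s/ become palato-alveolar [dʒ] and [ʃ] before a front vowel — gives [ʃ].

/pɛlis/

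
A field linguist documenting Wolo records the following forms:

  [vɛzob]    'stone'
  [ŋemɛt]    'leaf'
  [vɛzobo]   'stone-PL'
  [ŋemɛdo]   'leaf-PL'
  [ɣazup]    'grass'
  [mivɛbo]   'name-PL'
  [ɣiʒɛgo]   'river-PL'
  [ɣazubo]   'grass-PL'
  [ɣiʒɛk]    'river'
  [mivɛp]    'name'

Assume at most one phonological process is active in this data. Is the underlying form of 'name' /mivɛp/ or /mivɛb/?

/mivɛp/

'name' shows [b] ~ [p] at the end of the stem ([mivɛbo] vs [mivɛp]).
The stem 'stone' ([vɛzobo], [vɛzob]) shows [b] unchanged in both environments, so [b] cannot be basic with [p] derived in isolation.
So /p/ is underlying, and a rule of intervocalic voicing — voiceless stops become voiced between vowels — gives [b].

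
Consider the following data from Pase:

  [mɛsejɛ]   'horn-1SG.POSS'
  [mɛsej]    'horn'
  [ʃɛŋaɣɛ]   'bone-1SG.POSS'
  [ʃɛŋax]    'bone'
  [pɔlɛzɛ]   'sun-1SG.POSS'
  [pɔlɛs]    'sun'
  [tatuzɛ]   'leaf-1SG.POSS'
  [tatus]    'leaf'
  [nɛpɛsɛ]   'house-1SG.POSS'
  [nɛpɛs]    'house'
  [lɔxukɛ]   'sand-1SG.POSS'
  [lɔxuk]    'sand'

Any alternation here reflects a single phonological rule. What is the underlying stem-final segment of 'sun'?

'sun' shows [z] ~ [s] at the end of the stem ([pɔlɛzɛ] vs [pɔlɛs]).
But 'house' keeps [s] in both environments ([nɛpɛsɛ], [nɛpɛs]), so there is no rule changing /s/ to [z] before the 1SG.POSS suffix.
Therefore /z/ is basic and [s] is derived by word-final obstruent devoicing (voiced obstruents become voiceless word-finally).

/z/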